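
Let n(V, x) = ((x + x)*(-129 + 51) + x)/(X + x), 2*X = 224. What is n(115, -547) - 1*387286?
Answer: -33710839/87 ≈ -3.8748e+5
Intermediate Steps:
X = 112 (X = (½)*224 = 112)
n(V, x) = -155*x/(112 + x) (n(V, x) = ((x + x)*(-129 + 51) + x)/(112 + x) = ((2*x)*(-78) + x)/(112 + x) = (-156*x + x)/(112 + x) = (-155*x)/(112 + x) = -155*x/(112 + x))
n(115, -547) - 1*387286 = -155*(-547)/(112 - 547) - 1*387286 = -155*(-547)/(-435) - 387286 = -155*(-547)*(-1/435) - 387286 = -16957/87 - 387286 = -33710839/87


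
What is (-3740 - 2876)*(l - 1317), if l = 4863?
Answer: -23460336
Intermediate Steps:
(-3740 - 2876)*(l - 1317) = (-3740 - 2876)*(4863 - 1317) = -6616*3546 = -23460336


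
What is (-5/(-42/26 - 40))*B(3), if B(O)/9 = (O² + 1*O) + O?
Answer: 8775/541 ≈ 16.220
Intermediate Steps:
B(O) = 9*O² + 18*O (B(O) = 9*((O² + 1*O) + O) = 9*((O² + O) + O) = 9*((O + O²) + O) = 9*(O² + 2*O) = 9*O² + 18*O)
(-5/(-42/26 - 40))*B(3) = (-5/(-42/26 - 40))*(9*3*(2 + 3)) = (-5/(-42*1/26 - 40))*(9*3*5) = -5/(-21/13 - 40)*135 = -5/(-541/13)*135 = -5*(-13/541)*135 = (65/541)*135 = 8775/541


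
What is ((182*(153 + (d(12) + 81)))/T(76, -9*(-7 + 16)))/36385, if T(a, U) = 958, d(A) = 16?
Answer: 4550/3485683 ≈ 0.0013053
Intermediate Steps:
((182*(153 + (d(12) + 81)))/T(76, -9*(-7 + 16)))/36385 = ((182*(153 + (16 + 81)))/958)/36385 = ((182*(153 + 97))*(1/958))*(1/36385) = ((182*250)*(1/958))*(1/36385) = (45500*(1/958))*(1/36385) = (22750/479)*(1/36385) = 4550/3485683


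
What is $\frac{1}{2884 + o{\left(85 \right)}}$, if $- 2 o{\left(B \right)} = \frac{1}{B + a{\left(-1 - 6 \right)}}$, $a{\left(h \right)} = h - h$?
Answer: $\frac{170}{490279} \approx 0.00034674$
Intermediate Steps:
$a{\left(h \right)} = 0$
$o{\left(B \right)} = - \frac{1}{2 B}$ ($o{\left(B \right)} = - \frac{1}{2 \left(B + 0\right)} = - \frac{1}{2 B}$)
$\frac{1}{2884 + o{\left(85 \right)}} = \frac{1}{2884 - \frac{1}{2 \cdot 85}} = \frac{1}{2884 - \frac{1}{170}} = \frac{1}{\frac{490279}{170}} = \frac{170}{490279}$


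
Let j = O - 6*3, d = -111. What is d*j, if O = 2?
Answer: 1776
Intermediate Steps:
j = -16 (j = 2 - 6*3 = 2 - 1*18 = 2 - 18 = -16)
d*j = -111*(-16) = 1776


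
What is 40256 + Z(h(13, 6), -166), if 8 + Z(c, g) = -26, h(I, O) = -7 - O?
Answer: 40222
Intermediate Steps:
Z(c, g) = -34 (Z(c, g) = -8 - 26 = -34)
40256 + Z(h(13, 6), -166) = 40256 - 34 = 40222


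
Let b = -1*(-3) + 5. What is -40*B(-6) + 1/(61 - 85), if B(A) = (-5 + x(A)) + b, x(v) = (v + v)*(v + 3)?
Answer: -37441/24 ≈ -1560.0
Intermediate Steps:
b = 8 (b = 3 + 5 = 8)
x(v) = 2*v*(3 + v) (x(v) = (2*v)*(3 + v) = 2*v*(3 + v))
B(A) = 3 + 2*A*(3 + A) (B(A) = (-5 + 2*A*(3 + A)) + 8 = 3 + 2*A*(3 + A))
-40*B(-6) + 1/(61 - 85) = -40*(3 + 2*(-6)*(3 - 6)) + 1/(61 - 85) = -40*(3 + 2*(-6)*(-3)) + 1/(-24) = -40*(3 + 36) - 1/24 = -40*39 - 1/24 = -1560 - 1/24 = -37441/24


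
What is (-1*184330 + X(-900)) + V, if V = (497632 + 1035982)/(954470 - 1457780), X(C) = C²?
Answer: 157452217043/251655 ≈ 6.2567e+5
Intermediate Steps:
V = -766807/251655 (V = 1533614/(-503310) = 1533614*(-1/503310) = -766807/251655 ≈ -3.0471)
(-1*184330 + X(-900)) + V = (-1*184330 + (-900)²) - 766807/251655 = (-184330 + 810000) - 766807/251655 = 625670 - 766807/251655 = 157452217043/251655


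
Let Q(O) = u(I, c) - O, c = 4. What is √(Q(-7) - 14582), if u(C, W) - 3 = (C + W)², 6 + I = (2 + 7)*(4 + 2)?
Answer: 2*I*√2967 ≈ 108.94*I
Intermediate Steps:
I = 48 (I = -6 + (2 + 7)*(4 + 2) = -6 + 9*6 = -6 + 54 = 48)
u(C, W) = 3 + (C + W)²
Q(O) = 2707 - O (Q(O) = (3 + (48 + 4)²) - O = (3 + 52²) - O = (3 + 2704) - O = 2707 - O)
√(Q(-7) - 14582) = √((2707 - 1*(-7)) - 14582) = √((2707 + 7) - 14582) = √(2714 - 14582) = √(-11868) = 2*I*√2967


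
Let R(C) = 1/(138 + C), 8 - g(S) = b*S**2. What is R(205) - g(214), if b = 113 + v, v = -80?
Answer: 518362181/343 ≈ 1.5113e+6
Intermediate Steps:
b = 33 (b = 113 - 80 = 33)
g(S) = 8 - 33*S**2
R(205) - g(214) = 1/(138 + 205) - (8 - 33*214**2) = 1/343 - (8 - 33*45796) = 1/343 - (8 - 1511268) = 1/343 - 1*(-1511260) = 1/343 + 1511260 = 518362181/343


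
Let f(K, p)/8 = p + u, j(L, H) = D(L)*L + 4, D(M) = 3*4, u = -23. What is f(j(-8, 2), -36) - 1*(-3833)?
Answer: 3361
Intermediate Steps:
D(M) = 12
j(L, H) = 4 + 12*L (j(L, H) = 12*L + 4 = 4 + 12*L)
f(K, p) = -184 + 8*p (f(K, p) = 8*(p - 23) = 8*(-23 + p) = -184 + 8*p)
f(j(-8, 2), -36) - 1*(-3833) = (-184 + 8*(-36)) - 1*(-3833) = (-184 - 288) + 3833 = -472 + 3833 = 3361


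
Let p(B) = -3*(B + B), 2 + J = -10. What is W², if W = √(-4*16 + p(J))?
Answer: 8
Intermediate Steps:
J = -12 (J = -2 - 10 = -12)
p(B) = -6*B
W = 2*√2 (W = √(-4*16 - 6*(-12)) = √(-64 + 72) = √8 = 2*√2 ≈ 2.8284)
W² = (2*√2)² = 8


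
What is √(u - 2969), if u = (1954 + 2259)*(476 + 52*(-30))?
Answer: I*√4569861 ≈ 2137.7*I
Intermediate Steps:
u = -4566892 (u = 4213*(476 - 1560) = 4213*(-1084) = -4566892)
√(u - 2969) = √(-4566892 - 2969) = √(-4569861) = I*√4569861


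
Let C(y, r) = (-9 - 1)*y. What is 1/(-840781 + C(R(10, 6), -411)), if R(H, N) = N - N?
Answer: -1/840781 ≈ -1.1894e-6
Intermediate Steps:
R(H, N) = 0
C(y, r) = -10*y
1/(-840781 + C(R(10, 6), -411)) = 1/(-840781 - 10*0) = 1/(-840781 + 0) = 1/(-840781) = -1/840781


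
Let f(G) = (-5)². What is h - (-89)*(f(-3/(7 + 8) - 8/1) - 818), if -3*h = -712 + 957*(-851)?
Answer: 603388/3 ≈ 2.0113e+5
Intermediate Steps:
f(G) = 25
h = 815119/3 (h = -(-712 + 957*(-851))/3 = -(-712 - 814407)/3 = -⅓*(-815119) = 815119/3 ≈ 2.7171e+5)
h - (-89)*(f(-3/(7 + 8) - 8/1) - 818) = 815119/3 - (-89)*(25 - 818) = 815119/3 - (-89)*(-793) = 815119/3 - 1*70577 = 815119/3 - 70577 = 603388/3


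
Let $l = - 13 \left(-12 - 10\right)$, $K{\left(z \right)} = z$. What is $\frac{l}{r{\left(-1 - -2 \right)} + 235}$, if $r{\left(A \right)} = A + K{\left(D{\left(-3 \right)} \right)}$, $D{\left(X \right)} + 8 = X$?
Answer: $\frac{286}{225} \approx 1.2711$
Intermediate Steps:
$D{\left(X \right)} = -8 + X$
$r{\left(A \right)} = -11 + A$ ($r{\left(A \right)} = A - 11 = -11 + A$)
$l = 286$ ($l = \left(-13\right) \left(-22\right) = 286$)
$\frac{l}{r{\left(-1 - -2 \right)} + 235} = \frac{1}{\left(-11 - -1\right) + 235} \cdot 286 = \frac{1}{\left(-11 + \left(-1 + 2\right)\right) + 235} \cdot 286 = \frac{1}{\left(-11 + 1\right) + 235} \cdot 286 = \frac{1}{-10 + 235} \cdot 286 = \frac{1}{225} \cdot 286 = \frac{286}{225}$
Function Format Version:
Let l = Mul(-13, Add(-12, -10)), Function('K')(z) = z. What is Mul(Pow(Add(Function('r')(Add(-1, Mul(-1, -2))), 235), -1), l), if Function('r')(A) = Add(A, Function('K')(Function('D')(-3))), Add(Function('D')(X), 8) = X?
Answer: Rational(286, 225) ≈ 1.2711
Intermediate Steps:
Function('D')(X) = Add(-8, X)
Function('r')(A) = Add(-11, A) (Function('r')(A) = Add(A, Add(-8, -3)) = Add(A, -11) = Add(-11, A))
l = 286 (l = Mul(-13, -22) = 286)
Mul(Pow(Add(Function('r')(Add(-1, Mul(-1, -2))), 235), -1), l) = Mul(Pow(Add(Add(-11, Add(-1, Mul(-1, -2))), 235), -1), 286) = Mul(Pow(Add(Add(-11, Add(-1, 2)), 235), -1), 286) = Mul(Pow(Add(Add(-11, 1), 235), -1), 286) = Mul(Pow(Add(-10, 235), -1), 286) = Mul(Pow(225, -1), 286) = Mul(Rational(1, 225), 286) = Rational(286, 225)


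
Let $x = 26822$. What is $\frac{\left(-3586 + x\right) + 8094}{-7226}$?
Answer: $- \frac{15665}{3613} \approx -4.3357$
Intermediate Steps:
$\frac{\left(-3586 + x\right) + 8094}{-7226} = \frac{\left(-3586 + 26822\right) + 8094}{-7226} = \left(23236 + 8094\right) \left(- \frac{1}{7226}\right) = 31330 \left(- \frac{1}{7226}\right) = - \frac{15665}{3613}$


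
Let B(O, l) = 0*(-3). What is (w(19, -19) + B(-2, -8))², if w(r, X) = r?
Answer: 361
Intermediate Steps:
B(O, l) = 0
(w(19, -19) + B(-2, -8))² = (19 + 0)² = 19² = 361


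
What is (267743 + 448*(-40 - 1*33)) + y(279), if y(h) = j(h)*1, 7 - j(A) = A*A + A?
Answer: 156926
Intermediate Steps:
j(A) = 7 - A - A**2 (j(A) = 7 - (A*A + A) = 7 - (A**2 + A) = 7 - (A + A**2) = 7 + (-A - A**2) = 7 - A - A**2)
y(h) = 7 - h - h**2 (y(h) = (7 - h - h**2)*1 = 7 - h - h**2)
(267743 + 448*(-40 - 1*33)) + y(279) = (267743 + 448*(-40 - 1*33)) + (7 - 1*279 - 1*279**2) = (267743 + 448*(-40 - 33)) + (7 - 279 - 1*77841) = (267743 + 448*(-73)) + (7 - 279 - 77841) = (267743 - 32704) - 78113 = 235039 - 78113 = 156926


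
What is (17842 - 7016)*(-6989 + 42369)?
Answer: 383023880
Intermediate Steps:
(17842 - 7016)*(-6989 + 42369) = 10826*35380 = 383023880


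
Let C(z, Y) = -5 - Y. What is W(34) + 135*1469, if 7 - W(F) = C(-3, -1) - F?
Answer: 198360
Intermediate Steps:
W(F) = 11 + F (W(F) = 7 - ((-5 - 1*(-1)) - F) = 7 - ((-5 + 1) - F) = 7 - (-4 - F) = 7 + (4 + F) = 11 + F)
W(34) + 135*1469 = (11 + 34) + 135*1469 = 45 + 198315 = 198360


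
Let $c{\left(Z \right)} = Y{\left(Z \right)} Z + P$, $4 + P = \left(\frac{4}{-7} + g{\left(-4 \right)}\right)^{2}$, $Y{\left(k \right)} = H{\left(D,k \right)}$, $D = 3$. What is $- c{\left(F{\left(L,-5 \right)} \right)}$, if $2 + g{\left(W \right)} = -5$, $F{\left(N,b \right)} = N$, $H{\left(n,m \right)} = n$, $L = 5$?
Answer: $- \frac{3348}{49} \approx -68.327$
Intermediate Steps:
$Y{\left(k \right)} = 3$
$g{\left(W \right)} = -7$ ($g{\left(W \right)} = -2 - 5 = -7$)
$P = \frac{2613}{49}$ ($P = -4 + \left(\frac{4}{-7} - 7\right)^{2} = -4 + \left(4 \left(- \frac{1}{7}\right) - 7\right)^{2} = -4 + \left(- \frac{4}{7} - 7\right)^{2} = -4 + \left(- \frac{53}{7}\right)^{2} = -4 + \frac{2809}{49} = \frac{2613}{49} \approx 53.327$)
$c{\left(Z \right)} = \frac{2613}{49} + 3 Z$ ($c{\left(Z \right)} = 3 Z + \frac{2613}{49} = \frac{2613}{49} + 3 Z$)
$- c{\left(F{\left(L,-5 \right)} \right)} = - (\frac{2613}{49} + 3 \cdot 5) = - (\frac{2613}{49} + 15) = \left(-1\right) \frac{3348}{49} = - \frac{3348}{49}$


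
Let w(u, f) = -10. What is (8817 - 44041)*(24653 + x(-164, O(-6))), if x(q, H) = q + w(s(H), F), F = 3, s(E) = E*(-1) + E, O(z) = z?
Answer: -862248296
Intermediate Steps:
s(E) = 0 (s(E) = -E + E = 0)
x(q, H) = -10 + q (x(q, H) = q - 10 = -10 + q)
(8817 - 44041)*(24653 + x(-164, O(-6))) = (8817 - 44041)*(24653 + (-10 - 164)) = -35224*(24653 - 174) = -35224*24479 = -862248296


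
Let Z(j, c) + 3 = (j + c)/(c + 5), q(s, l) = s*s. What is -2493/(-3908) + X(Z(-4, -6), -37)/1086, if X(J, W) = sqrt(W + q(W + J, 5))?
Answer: 2493/3908 + sqrt(863)/1086 ≈ 0.66497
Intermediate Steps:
q(s, l) = s**2
Z(j, c) = -3 + (c + j)/(5 + c) (Z(j, c) = -3 + (j + c)/(c + 5) = -3 + (c + j)/(5 + c))
X(J, W) = sqrt(W + (J + W)**2) (X(J, W) = sqrt(W + (W + J)**2) = sqrt(W + (J + W)**2))
-2493/(-3908) + X(Z(-4, -6), -37)/1086 = -2493/(-3908) + sqrt(-37 + ((-15 - 4 - 2*(-6))/(5 - 6) - 37)**2)/1086 = -2493*(-1/3908) + sqrt(-37 + ((-15 - 4 + 12)/(-1) - 37)**2)*(1/1086) = 2493/3908 + sqrt(-37 + (-1*(-7) - 37)**2)*(1/1086) = 2493/3908 + sqrt(-37 + (7 - 37)**2)*(1/1086) = 2493/3908 + sqrt(-37 + (-30)**2)*(1/1086) = 2493/3908 + sqrt(-37 + 900)*(1/1086) = 2493/3908 + sqrt(863)*(1/1086) = 2493/3908 + sqrt(863)/1086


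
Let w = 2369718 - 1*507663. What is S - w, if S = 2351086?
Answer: 489031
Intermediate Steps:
w = 1862055 (w = 2369718 - 507663 = 1862055)
S - w = 2351086 - 1*1862055 = 2351086 - 1862055 = 489031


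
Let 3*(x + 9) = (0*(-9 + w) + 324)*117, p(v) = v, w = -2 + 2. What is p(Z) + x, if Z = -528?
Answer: 12099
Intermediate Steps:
w = 0
x = 12627 (x = -9 + ((0*(-9 + 0) + 324)*117)/3 = -9 + ((0*(-9) + 324)*117)/3 = -9 + ((0 + 324)*117)/3 = -9 + (324*117)/3 = -9 + (⅓)*37908 = -9 + 12636 = 12627)
p(Z) + x = -528 + 12627 = 12099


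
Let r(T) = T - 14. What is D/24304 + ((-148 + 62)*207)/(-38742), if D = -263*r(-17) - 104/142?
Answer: 8857190355/11142095888 ≈ 0.79493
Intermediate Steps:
r(T) = -14 + T
D = 578811/71 (D = -263*(-14 - 17) - 104/142 = -263*(-31) - 104*1/142 = 8153 - 52/71 = 578811/71 ≈ 8152.3)
D/24304 + ((-148 + 62)*207)/(-38742) = (578811/71)/24304 + ((-148 + 62)*207)/(-38742) = (578811/71)*(1/24304) - 86*207*(-1/38742) = 578811/1725584 - 17802*(-1/38742) = 578811/1725584 + 2967/6457 = 8857190355/11142095888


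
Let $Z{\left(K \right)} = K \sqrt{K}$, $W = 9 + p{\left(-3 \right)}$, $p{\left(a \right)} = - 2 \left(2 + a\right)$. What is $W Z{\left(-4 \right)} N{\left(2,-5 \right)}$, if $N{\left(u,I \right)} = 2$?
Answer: $- 176 i \approx - 176.0 i$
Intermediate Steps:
$p{\left(a \right)} = -4 - 2 a$
$W = 11$ ($W = 9 - -2 = 9 + \left(-4 + 6\right) = 9 + 2 = 11$)
$Z{\left(K \right)} = K^{\frac{3}{2}}$
$W Z{\left(-4 \right)} N{\left(2,-5 \right)} = 11 \left(-4\right)^{\frac{3}{2}} \cdot 2 = 11 \left(- 8 i\right) 2 = - 88 i 2 = - 176 i$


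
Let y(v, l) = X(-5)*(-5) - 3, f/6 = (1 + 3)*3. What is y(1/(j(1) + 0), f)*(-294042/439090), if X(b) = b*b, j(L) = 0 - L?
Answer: 18818688/219545 ≈ 85.717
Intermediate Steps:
j(L) = -L
X(b) = b**2
f = 72 (f = 6*((1 + 3)*3) = 6*(4*3) = 6*12 = 72)
y(v, l) = -128 (y(v, l) = (-5)**2*(-5) - 3 = 25*(-5) - 3 = -125 - 3 = -128)
y(1/(j(1) + 0), f)*(-294042/439090) = -(-37637376)/439090 = -128*(-147021/219545) = 18818688/219545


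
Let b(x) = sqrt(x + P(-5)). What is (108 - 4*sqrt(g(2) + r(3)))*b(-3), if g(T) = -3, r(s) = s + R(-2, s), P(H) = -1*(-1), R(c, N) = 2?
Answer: I*(-8 + 108*sqrt(2)) ≈ 144.74*I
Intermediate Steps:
P(H) = 1
r(s) = 2 + s (r(s) = s + 2 = 2 + s)
b(x) = sqrt(1 + x) (b(x) = sqrt(x + 1) = sqrt(1 + x))
(108 - 4*sqrt(g(2) + r(3)))*b(-3) = (108 - 4*sqrt(-3 + (2 + 3)))*sqrt(1 - 3) = (108 - 4*sqrt(-3 + 5))*sqrt(-2) = (108 - 4*sqrt(2))*(I*sqrt(2)) = I*sqrt(2)*(108 - 4*sqrt(2))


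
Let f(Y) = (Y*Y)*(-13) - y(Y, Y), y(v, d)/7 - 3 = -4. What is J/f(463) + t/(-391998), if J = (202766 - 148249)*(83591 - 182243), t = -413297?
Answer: 351566626742077/182069351070 ≈ 1930.9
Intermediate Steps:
y(v, d) = -7 (y(v, d) = 21 + 7*(-4) = 21 - 28 = -7)
J = -5378211084 (J = 54517*(-98652) = -5378211084)
f(Y) = 7 - 13*Y**2 (f(Y) = (Y*Y)*(-13) - 1*(-7) = Y**2*(-13) + 7 = -13*Y**2 + 7 = 7 - 13*Y**2)
J/f(463) + t/(-391998) = -5378211084/(7 - 13*463**2) - 413297/(-391998) = -5378211084/(7 - 13*214369) - 413297*(-1/391998) = -5378211084/(7 - 2786797) + 413297/391998 = -5378211084/(-2786790) + 413297/391998 = -5378211084*(-1/2786790) + 413297/391998 = 896368514/464465 + 413297/391998 = 351566626742077/182069351070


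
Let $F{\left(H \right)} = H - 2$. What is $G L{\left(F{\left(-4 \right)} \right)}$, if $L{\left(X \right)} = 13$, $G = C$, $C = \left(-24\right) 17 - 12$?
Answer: $-5460$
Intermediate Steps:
$F{\left(H \right)} = -2 + H$
$C = -420$ ($C = -408 - 12 = -420$)
$G = -420$
$G L{\left(F{\left(-4 \right)} \right)} = \left(-420\right) 13 = -5460$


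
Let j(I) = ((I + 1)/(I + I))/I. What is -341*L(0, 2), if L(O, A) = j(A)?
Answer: -1023/8 ≈ -127.88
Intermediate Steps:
j(I) = (1 + I)/(2*I²) (j(I) = ((1 + I)/((2*I)))/I = ((1 + I)*(1/(2*I)))/I = ((1 + I)/(2*I))/I = (1 + I)/(2*I²))
L(O, A) = (1 + A)/(2*A²)
-341*L(0, 2) = -341*(1 + 2)/(2*2²) = -341*3/(2*4) = -341*3/8 = -1023/8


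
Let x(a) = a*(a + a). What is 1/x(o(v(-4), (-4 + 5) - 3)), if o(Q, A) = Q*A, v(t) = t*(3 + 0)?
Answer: 1/1152 ≈ 0.00086806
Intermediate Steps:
v(t) = 3*t (v(t) = t*3 = 3*t)
o(Q, A) = A*Q
x(a) = 2*a**2 (x(a) = a*(2*a) = 2*a**2)
1/x(o(v(-4), (-4 + 5) - 3)) = 1/(2*(((-4 + 5) - 3)*(3*(-4)))**2) = 1/(2*((1 - 3)*(-12))**2) = 1/(2*(-2*(-12))**2) = 1/(2*24**2) = 1/(2*576) = 1/1152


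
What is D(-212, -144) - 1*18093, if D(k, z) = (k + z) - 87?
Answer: -18536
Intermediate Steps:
D(k, z) = -87 + k + z
D(-212, -144) - 1*18093 = (-87 - 212 - 144) - 1*18093 = -443 - 18093 = -18536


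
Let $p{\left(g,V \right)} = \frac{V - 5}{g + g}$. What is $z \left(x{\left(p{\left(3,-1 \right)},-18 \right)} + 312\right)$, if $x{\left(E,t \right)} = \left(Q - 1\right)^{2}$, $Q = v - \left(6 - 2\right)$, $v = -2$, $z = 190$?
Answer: $68590$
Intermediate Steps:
$Q = -6$ ($Q = -2 - \left(6 - 2\right) = -2 - 4 = -6$)
$p{\left(g,V \right)} = \frac{-5 + V}{2 g}$
$x{\left(E,t \right)} = 49$ ($x{\left(E,t \right)} = \left(-6 - 1\right)^{2} = \left(-7\right)^{2} = 49$)
$z \left(x{\left(p{\left(3,-1 \right)},-18 \right)} + 312\right) = 190 \left(49 + 312\right) = 190 \cdot 361 = 68590$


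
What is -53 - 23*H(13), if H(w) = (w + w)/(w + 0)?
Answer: -99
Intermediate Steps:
H(w) = 2 (H(w) = (2*w)/w = 2)
-53 - 23*H(13) = -53 - 23*2 = -53 - 46 = -99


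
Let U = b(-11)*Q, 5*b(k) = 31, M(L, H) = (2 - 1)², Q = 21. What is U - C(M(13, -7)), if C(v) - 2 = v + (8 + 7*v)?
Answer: 561/5 ≈ 112.20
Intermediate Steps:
M(L, H) = 1 (M(L, H) = 1² = 1)
b(k) = 31/5 (b(k) = (⅕)*31 = 31/5)
C(v) = 10 + 8*v (C(v) = 2 + (v + (8 + 7*v)) = 2 + (8 + 8*v) = 10 + 8*v)
U = 651/5 (U = (31/5)*21 = 651/5 ≈ 130.20)
U - C(M(13, -7)) = 651/5 - (10 + 8*1) = 651/5 - (10 + 8) = 651/5 - 1*18 = 651/5 - 18 = 561/5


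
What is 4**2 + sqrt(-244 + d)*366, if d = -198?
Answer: 16 + 366*I*sqrt(442) ≈ 16.0 + 7694.7*I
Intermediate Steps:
4**2 + sqrt(-244 + d)*366 = 4**2 + sqrt(-244 - 198)*366 = 16 + sqrt(-442)*366 = 16 + (I*sqrt(442))*366 = 16 + 366*I*sqrt(442)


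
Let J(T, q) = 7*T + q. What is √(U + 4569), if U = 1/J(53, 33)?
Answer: √186433577/202 ≈ 67.594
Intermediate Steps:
J(T, q) = q + 7*T
U = 1/404 (U = 1/(33 + 7*53) = 1/(33 + 371) = 1/404 ≈ 0.0024752)
√(U + 4569) = √(1/404 + 4569) = √(1845877/404) = √186433577/202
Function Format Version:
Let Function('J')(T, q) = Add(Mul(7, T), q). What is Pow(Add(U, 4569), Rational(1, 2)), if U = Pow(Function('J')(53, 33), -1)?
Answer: Mul(Rational(1, 202), Pow(186433577, Rational(1, 2))) ≈ 67.594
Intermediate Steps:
Function('J')(T, q) = Add(q, Mul(7, T))
U = Rational(1, 404) (U = Pow(Add(33, Mul(7, 53)), -1) = Pow(Add(33, 371), -1) = Pow(404, -1) = Rational(1, 404) ≈ 0.0024752)
Pow(Add(U, 4569), Rational(1, 2)) = Pow(Add(Rational(1, 404), 4569), Rational(1, 2)) = Pow(Rational(1845877, 404), Rational(1, 2)) = Mul(Rational(1, 202), Pow(186433577, Rational(1, 2)))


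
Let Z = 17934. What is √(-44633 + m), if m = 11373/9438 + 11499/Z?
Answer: I*√166404834384321/61061 ≈ 211.26*I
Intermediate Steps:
m = 8680304/4701697 (m = 11373/9438 + 11499/17934 = 11373*(1/9438) + 11499*(1/17934) = 3791/3146 + 3833/5978 = 8680304/4701697 ≈ 1.8462)
√(-44633 + m) = √(-44633 + 8680304/4701697) = √(-209842161897/4701697) = I*√166404834384321/61061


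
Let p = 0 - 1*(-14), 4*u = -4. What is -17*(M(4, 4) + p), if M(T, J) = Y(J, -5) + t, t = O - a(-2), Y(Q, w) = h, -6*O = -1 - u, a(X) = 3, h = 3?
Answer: -238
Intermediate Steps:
u = -1 (u = (¼)*(-4) = -1)
O = 0 (O = -(-1 - 1*(-1))/6 = -(-1 + 1)/6 = -⅙*0 = 0)
p = 14 (p = 0 + 14 = 14)
Y(Q, w) = 3
t = -3 (t = 0 - 1*3 = 0 - 3 = -3)
M(T, J) = 0 (M(T, J) = 3 - 3 = 0)
-17*(M(4, 4) + p) = -17*(0 + 14) = -17*14 = -238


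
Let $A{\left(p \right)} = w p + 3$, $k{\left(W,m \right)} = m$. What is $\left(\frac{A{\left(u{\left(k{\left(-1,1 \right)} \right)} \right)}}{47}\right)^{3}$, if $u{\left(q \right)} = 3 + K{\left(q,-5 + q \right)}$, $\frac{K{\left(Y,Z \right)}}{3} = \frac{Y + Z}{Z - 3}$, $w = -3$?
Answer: $- \frac{328509}{35611289} \approx -0.0092249$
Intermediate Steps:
$K{\left(Y,Z \right)} = \frac{3 \left(Y + Z\right)}{-3 + Z}$ ($K{\left(Y,Z \right)} = 3 \frac{Y + Z}{Z - 3} = 3 \frac{Y + Z}{-3 + Z} = \frac{3 \left(Y + Z\right)}{-3 + Z}$)
$u{\left(q \right)} = 3 + \frac{3 \left(-5 + 2 q\right)}{-8 + q}$ ($u{\left(q \right)} = 3 + \frac{3 \left(q + \left(-5 + q\right)\right)}{-3 + \left(-5 + q\right)} = 3 + \frac{3 \left(-5 + 2 q\right)}{-8 + q}$)
$A{\left(p \right)} = 3 - 3 p$ ($A{\left(p \right)} = - 3 p + 3 = 3 - 3 p$)
$\left(\frac{A{\left(u{\left(k{\left(-1,1 \right)} \right)} \right)}}{47}\right)^{3} = \left(\frac{3 - 3 \frac{3 \left(-13 + 3 \cdot 1\right)}{-8 + 1}}{47}\right)^{3} = \left(\left(3 - 3 \frac{3 \left(-13 + 3\right)}{-7}\right) \frac{1}{47}\right)^{3} = \left(\left(3 - 3 \cdot 3 \left(- \frac{1}{7}\right) \left(-10\right)\right) \frac{1}{47}\right)^{3} = \left(\left(3 - \frac{90}{7}\right) \frac{1}{47}\right)^{3} = \left(\left(- \frac{69}{7}\right) \frac{1}{47}\right)^{3} = \left(- \frac{69}{329}\right)^{3} = - \frac{328509}{35611289}$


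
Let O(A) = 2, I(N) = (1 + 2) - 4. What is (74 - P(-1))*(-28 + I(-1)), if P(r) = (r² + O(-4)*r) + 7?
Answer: -1972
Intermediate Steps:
I(N) = -1 (I(N) = 3 - 4 = -1)
P(r) = 7 + r² + 2*r (P(r) = (r² + 2*r) + 7 = 7 + r² + 2*r)
(74 - P(-1))*(-28 + I(-1)) = (74 - (7 + (-1)² + 2*(-1)))*(-28 - 1) = (74 - (7 + 1 - 2))*(-29) = (74 - 1*6)*(-29) = (74 - 6)*(-29) = 68*(-29) = -1972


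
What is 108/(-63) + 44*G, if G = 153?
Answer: 47112/7 ≈ 6730.3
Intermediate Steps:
108/(-63) + 44*G = 108/(-63) + 44*153 = 108*(-1/63) + 6732 = -12/7 + 6732 = 47112/7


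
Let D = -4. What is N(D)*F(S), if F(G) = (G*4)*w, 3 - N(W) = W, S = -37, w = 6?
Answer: -6216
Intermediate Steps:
N(W) = 3 - W
F(G) = 24*G (F(G) = (G*4)*6 = (4*G)*6 = 24*G)
N(D)*F(S) = (3 - 1*(-4))*(24*(-37)) = (3 + 4)*(-888) = 7*(-888) = -6216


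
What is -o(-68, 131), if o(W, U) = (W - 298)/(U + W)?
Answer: 122/21 ≈ 5.8095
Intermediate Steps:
o(W, U) = (-298 + W)/(U + W)
-o(-68, 131) = -(-298 - 68)/(131 - 68) = -(-366)/63 = -1*(-122/21) = 122/21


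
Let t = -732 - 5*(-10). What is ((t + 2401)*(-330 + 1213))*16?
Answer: 24286032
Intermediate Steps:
t = -682 (t = -732 - 1*(-50) = -732 + 50 = -682)
((t + 2401)*(-330 + 1213))*16 = ((-682 + 2401)*(-330 + 1213))*16 = (1719*883)*16 = 1517877*16 = 24286032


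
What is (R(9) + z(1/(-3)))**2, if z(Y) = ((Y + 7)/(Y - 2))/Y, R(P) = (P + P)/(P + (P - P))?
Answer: 5476/49 ≈ 111.76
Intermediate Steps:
R(P) = 2 (R(P) = (2*P)/(P + 0) = (2*P)/P = 2)
z(Y) = (7 + Y)/(Y*(-2 + Y)) (z(Y) = ((7 + Y)/(-2 + Y))/Y = (7 + Y)/(Y*(-2 + Y)))
(R(9) + z(1/(-3)))**2 = (2 + (7 + 1/(-3))/((1/(-3))*(-2 + 1/(-3))))**2 = (2 + (7 - 1/3)/((-1/3)*(-2 - 1/3)))**2 = (2 - 3*20/3/(-7/3))**2 = (2 - 3*(-3/7)*20/3)**2 = (2 + 60/7)**2 = (74/7)**2 = 5476/49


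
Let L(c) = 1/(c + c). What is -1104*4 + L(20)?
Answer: -176639/40 ≈ -4416.0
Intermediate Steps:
L(c) = 1/(2*c)
-1104*4 + L(20) = -1104*4 + (½)/20 = -23*192 + (½)*(1/20) = -4416 + 1/40 = -176639/40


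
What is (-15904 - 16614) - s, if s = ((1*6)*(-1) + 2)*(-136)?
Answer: -33062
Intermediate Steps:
s = 544 (s = (6*(-1) + 2)*(-136) = (-6 + 2)*(-136) = -4*(-136) = 544)
(-15904 - 16614) - s = (-15904 - 16614) - 1*544 = -32518 - 544 = -33062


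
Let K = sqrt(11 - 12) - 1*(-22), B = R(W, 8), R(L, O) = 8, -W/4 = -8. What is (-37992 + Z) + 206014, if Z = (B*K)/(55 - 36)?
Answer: 3192594/19 + 8*I/19 ≈ 1.6803e+5 + 0.42105*I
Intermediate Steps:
W = 32 (W = -4*(-8) = 32)
B = 8
K = 22 + I (K = sqrt(-1) + 22 = I + 22 = 22 + I ≈ 22.0 + 1.0*I)
Z = 176/19 + 8*I/19 (Z = (8*(22 + I))/(55 - 36) = (176 + 8*I)/19 = (176 + 8*I)*(1/19) = 176/19 + 8*I/19 ≈ 9.2632 + 0.42105*I)
(-37992 + Z) + 206014 = (-37992 + (176/19 + 8*I/19)) + 206014 = (-721672/19 + 8*I/19) + 206014 = 3192594/19 + 8*I/19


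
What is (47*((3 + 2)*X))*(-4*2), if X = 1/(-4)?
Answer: 470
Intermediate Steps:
X = -1/4 ≈ -0.25000
(47*((3 + 2)*X))*(-4*2) = (47*((3 + 2)*(-1/4)))*(-4*2) = (47*(5*(-1/4)))*(-8) = (47*(-5/4))*(-8) = -235/4*(-8) = 470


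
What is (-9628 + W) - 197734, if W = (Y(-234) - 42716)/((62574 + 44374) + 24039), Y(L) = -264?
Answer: -27161769274/130987 ≈ -2.0736e+5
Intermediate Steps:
W = -42980/130987 (W = (-264 - 42716)/((62574 + 44374) + 24039) = -42980/(106948 + 24039) = -42980/130987 ≈ -0.32812)
(-9628 + W) - 197734 = (-9628 - 42980/130987) - 197734 = -1261185816/130987 - 197734 = -27161769274/130987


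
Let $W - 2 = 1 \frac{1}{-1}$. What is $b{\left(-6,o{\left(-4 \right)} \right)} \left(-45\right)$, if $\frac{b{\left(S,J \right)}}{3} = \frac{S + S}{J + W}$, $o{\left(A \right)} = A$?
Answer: $-540$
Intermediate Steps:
$W = 1$ ($W = 2 + 1 \frac{1}{-1} = 2 + 1 \left(-1\right) = 2 - 1 = 1$)
$b{\left(S,J \right)} = \frac{6 S}{1 + J}$ ($b{\left(S,J \right)} = 3 \frac{S + S}{J + 1} = 3 \frac{2 S}{1 + J} = \frac{6 S}{1 + J}$)
$b{\left(-6,o{\left(-4 \right)} \right)} \left(-45\right) = 6 \left(-6\right) \frac{1}{1 - 4} \left(-45\right) = 6 \left(-6\right) \frac{1}{-3} \left(-45\right) = 6 \left(-6\right) \left(- \frac{1}{3}\right) \left(-45\right) = 12 \left(-45\right) = -540$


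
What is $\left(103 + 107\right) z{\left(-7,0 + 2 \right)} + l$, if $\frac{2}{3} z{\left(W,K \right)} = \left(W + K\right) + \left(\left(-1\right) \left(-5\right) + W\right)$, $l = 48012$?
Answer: $45807$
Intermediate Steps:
$z{\left(W,K \right)} = \frac{15}{2} + 3 W + \frac{3 K}{2}$ ($z{\left(W,K \right)} = \frac{3 \left(\left(W + K\right) + \left(\left(-1\right) \left(-5\right) + W\right)\right)}{2} = \frac{3 \left(\left(K + W\right) + \left(5 + W\right)\right)}{2} = \frac{3 \left(5 + K + 2 W\right)}{2} = \frac{15}{2} + 3 W + \frac{3 K}{2}$)
$\left(103 + 107\right) z{\left(-7,0 + 2 \right)} + l = \left(103 + 107\right) \left(\frac{15}{2} + 3 \left(-7\right) + \frac{3 \left(0 + 2\right)}{2}\right) + 48012 = 210 \left(\frac{15}{2} - 21 + \frac{3}{2} \cdot 2\right) + 48012 = 210 \left(\frac{15}{2} - 21 + 3\right) + 48012 = 210 \left(- \frac{21}{2}\right) + 48012 = -2205 + 48012 = 45807$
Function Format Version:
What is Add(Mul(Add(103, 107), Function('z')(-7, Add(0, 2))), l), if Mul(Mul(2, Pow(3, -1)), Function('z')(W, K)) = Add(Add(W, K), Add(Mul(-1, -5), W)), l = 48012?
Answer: 45807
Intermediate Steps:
Function('z')(W, K) = Add(Rational(15, 2), Mul(3, W), Mul(Rational(3, 2), K)) (Function('z')(W, K) = Mul(Rational(3, 2), Add(Add(W, K), Add(Mul(-1, -5), W))) = Mul(Rational(3, 2), Add(Add(K, W), Add(5, W))) = Mul(Rational(3, 2), Add(5, K, Mul(2, W))) = Add(Rational(15, 2), Mul(3, W), Mul(Rational(3, 2), K)))
Add(Mul(Add(103, 107), Function('z')(-7, Add(0, 2))), l) = Add(Mul(Add(103, 107), Add(Rational(15, 2), Mul(3, -7), Mul(Rational(3, 2), Add(0, 2)))), 48012) = Add(Mul(210, Add(Rational(15, 2), -21, Mul(Rational(3, 2), 2))), 48012) = Add(Mul(210, Add(Rational(15, 2), -21, 3)), 48012) = Add(Mul(210, Rational(-21, 2)), 48012) = Add(-2205, 48012) = 45807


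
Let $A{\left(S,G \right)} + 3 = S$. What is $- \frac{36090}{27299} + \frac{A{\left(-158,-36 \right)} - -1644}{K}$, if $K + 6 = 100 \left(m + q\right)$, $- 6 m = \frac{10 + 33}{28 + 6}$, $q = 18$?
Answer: $- \frac{1198516443}{2468348281} \approx -0.48555$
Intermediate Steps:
$m = - \frac{43}{204}$ ($m = - \frac{\left(10 + 33\right) \frac{1}{28 + 6}}{6} = - \frac{43 \cdot \frac{1}{34}}{6} = \left(- \frac{1}{6}\right) \frac{43}{34} = - \frac{43}{204} \approx -0.21078$)
$A{\left(S,G \right)} = -3 + S$
$K = \frac{90419}{51}$ ($K = -6 + 100 \left(- \frac{43}{204} + 18\right) = -6 + 100 \cdot \frac{3629}{204} = -6 + \frac{90725}{51} = \frac{90419}{51} \approx 1772.9$)
$- \frac{36090}{27299} + \frac{A{\left(-158,-36 \right)} - -1644}{K} = - \frac{36090}{27299} + \frac{\left(-3 - 158\right) - -1644}{\frac{90419}{51}} = \left(-36090\right) \frac{1}{27299} + \left(-161 + 1644\right) \frac{51}{90419} = - \frac{36090}{27299} + 1483 \cdot \frac{51}{90419} = - \frac{36090}{27299} + \frac{75633}{90419} = - \frac{1198516443}{2468348281}$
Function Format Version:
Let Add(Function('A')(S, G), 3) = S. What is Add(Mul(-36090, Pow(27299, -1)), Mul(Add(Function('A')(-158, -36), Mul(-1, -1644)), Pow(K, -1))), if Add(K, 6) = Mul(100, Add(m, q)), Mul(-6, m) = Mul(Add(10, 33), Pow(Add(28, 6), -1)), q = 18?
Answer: Rational(-1198516443, 2468348281) ≈ -0.48555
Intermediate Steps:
m = Rational(-43, 204) (m = Mul(Rational(-1, 6), Mul(Add(10, 33), Pow(Add(28, 6), -1))) = Mul(Rational(-1, 6), Mul(43, Pow(34, -1))) = Mul(Rational(-1, 6), Mul(43, Rational(1, 34))) = Mul(Rational(-1, 6), Rational(43, 34)) = Rational(-43, 204) ≈ -0.21078)
Function('A')(S, G) = Add(-3, S)
K = Rational(90419, 51) (K = Add(-6, Mul(100, Add(Rational(-43, 204), 18))) = Add(-6, Mul(100, Rational(3629, 204))) = Add(-6, Rational(90725, 51)) = Rational(90419, 51) ≈ 1772.9)
Add(Mul(-36090, Pow(27299, -1)), Mul(Add(Function('A')(-158, -36), Mul(-1, -1644)), Pow(K, -1))) = Add(Mul(-36090, Pow(27299, -1)), Mul(Add(Add(-3, -158), Mul(-1, -1644)), Pow(Rational(90419, 51), -1))) = Add(Mul(-36090, Rational(1, 27299)), Mul(Add(-161, 1644), Rational(51, 90419))) = Add(Rational(-36090, 27299), Mul(1483, Rational(51, 90419))) = Add(Rational(-36090, 27299), Rational(75633, 90419)) = Rational(-1198516443, 2468348281)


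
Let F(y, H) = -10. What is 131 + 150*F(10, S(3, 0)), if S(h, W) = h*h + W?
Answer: -1369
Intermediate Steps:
S(h, W) = W + h² (S(h, W) = h² + W = W + h²)
131 + 150*F(10, S(3, 0)) = 131 + 150*(-10) = 131 - 1500 = -1369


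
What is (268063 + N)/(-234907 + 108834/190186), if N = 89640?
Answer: -34015051379/22337956934 ≈ -1.5227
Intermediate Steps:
(268063 + N)/(-234907 + 108834/190186) = (268063 + 89640)/(-234907 + 108834/190186) = 357703/(-234907 + 108834*(1/190186)) = 357703/(-234907 + 54417/95093) = 357703/(-22337956934/95093) = 357703*(-95093/22337956934) = -34015051379/22337956934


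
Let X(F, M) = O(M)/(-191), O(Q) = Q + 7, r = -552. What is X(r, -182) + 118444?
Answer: 22622979/191 ≈ 1.1844e+5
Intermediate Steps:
O(Q) = 7 + Q
X(F, M) = -7/191 - M/191 (X(F, M) = (7 + M)/(-191) = (7 + M)*(-1/191) = -7/191 - M/191)
X(r, -182) + 118444 = (-7/191 - 1/191*(-182)) + 118444 = (-7/191 + 182/191) + 118444 = 175/191 + 118444 = 22622979/191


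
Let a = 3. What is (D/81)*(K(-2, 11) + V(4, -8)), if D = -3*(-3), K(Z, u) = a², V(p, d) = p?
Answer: 13/9 ≈ 1.4444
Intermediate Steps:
K(Z, u) = 9 (K(Z, u) = 3² = 9)
D = 9
(D/81)*(K(-2, 11) + V(4, -8)) = (9/81)*(9 + 4) = (9*(1/81))*13 = (⅑)*13 = 13/9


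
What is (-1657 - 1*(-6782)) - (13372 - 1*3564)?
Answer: -4683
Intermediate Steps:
(-1657 - 1*(-6782)) - (13372 - 1*3564) = (-1657 + 6782) - (13372 - 3564) = 5125 - 1*9808 = 5125 - 9808 = -4683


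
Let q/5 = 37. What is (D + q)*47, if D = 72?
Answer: 12079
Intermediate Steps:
q = 185 (q = 5*37 = 185)
(D + q)*47 = (72 + 185)*47 = 257*47 = 12079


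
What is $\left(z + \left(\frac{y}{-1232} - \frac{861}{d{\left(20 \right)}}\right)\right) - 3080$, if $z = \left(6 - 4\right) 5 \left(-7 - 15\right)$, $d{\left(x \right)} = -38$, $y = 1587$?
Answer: $- \frac{76746177}{23408} \approx -3278.6$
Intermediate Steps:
$z = -220$ ($z = 2 \cdot 5 \left(-22\right) = 10 \left(-22\right) = -220$)
$\left(z + \left(\frac{y}{-1232} - \frac{861}{d{\left(20 \right)}}\right)\right) - 3080 = \left(-220 + \left(\frac{1587}{-1232} - \frac{861}{-38}\right)\right) - 3080 = \left(-220 + \left(1587 \left(- \frac{1}{1232}\right) - - \frac{861}{38}\right)\right) - 3080 = \left(-220 + \left(- \frac{1587}{1232} + \frac{861}{38}\right)\right) - 3080 = \left(-220 + \frac{500223}{23408}\right) - 3080 = - \frac{4649537}{23408} - 3080 = - \frac{76746177}{23408}$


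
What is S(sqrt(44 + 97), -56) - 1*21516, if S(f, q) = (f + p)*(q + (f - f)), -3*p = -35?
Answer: -66508/3 - 56*sqrt(141) ≈ -22834.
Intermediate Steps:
p = 35/3 (p = -1/3*(-35) = 35/3 ≈ 11.667)
S(f, q) = q*(35/3 + f) (S(f, q) = (f + 35/3)*(q + (f - f)) = (35/3 + f)*(q + 0) = (35/3 + f)*q = q*(35/3 + f))
S(sqrt(44 + 97), -56) - 1*21516 = (1/3)*(-56)*(35 + 3*sqrt(44 + 97)) - 1*21516 = (1/3)*(-56)*(35 + 3*sqrt(141)) - 21516 = (-1960/3 - 56*sqrt(141)) - 21516 = -66508/3 - 56*sqrt(141)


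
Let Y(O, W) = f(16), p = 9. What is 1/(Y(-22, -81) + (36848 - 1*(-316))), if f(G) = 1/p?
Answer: 9/334477 ≈ 2.6908e-5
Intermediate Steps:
f(G) = ⅑ (f(G) = 1/9 = ⅑)
Y(O, W) = ⅑
1/(Y(-22, -81) + (36848 - 1*(-316))) = 1/(⅑ + (36848 - 1*(-316))) = 1/(⅑ + (36848 + 316)) = 1/(⅑ + 37164) = 1/(334477/9) = 9/334477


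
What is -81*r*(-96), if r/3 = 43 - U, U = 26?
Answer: 396576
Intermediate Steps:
r = 51 (r = 3*(43 - 1*26) = 3*(43 - 26) = 3*17 = 51)
-81*r*(-96) = -81*51*(-96) = -4131*(-96) = 396576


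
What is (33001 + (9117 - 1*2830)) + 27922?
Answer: 67210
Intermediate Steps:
(33001 + (9117 - 1*2830)) + 27922 = (33001 + (9117 - 2830)) + 27922 = (33001 + 6287) + 27922 = 39288 + 27922 = 67210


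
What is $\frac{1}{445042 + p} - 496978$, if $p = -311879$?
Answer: $- \frac{66179081413}{133163} \approx -4.9698 \cdot 10^{5}$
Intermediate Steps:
$\frac{1}{445042 + p} - 496978 = \frac{1}{445042 - 311879} - 496978 = \frac{1}{133163} - 496978 = - \frac{66179081413}{133163}$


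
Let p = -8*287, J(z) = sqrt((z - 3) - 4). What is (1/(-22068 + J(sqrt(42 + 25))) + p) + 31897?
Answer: 29601 - 1/(22068 - sqrt(-7 + sqrt(67))) ≈ 29601.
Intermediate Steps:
J(z) = sqrt(-7 + z) (J(z) = sqrt((-3 + z) - 4) = sqrt(-7 + z))
p = -2296
(1/(-22068 + J(sqrt(42 + 25))) + p) + 31897 = (1/(-22068 + sqrt(-7 + sqrt(42 + 25))) - 2296) + 31897 = (1/(-22068 + sqrt(-7 + sqrt(67))) - 2296) + 31897 = (-2296 + 1/(-22068 + sqrt(-7 + sqrt(67)))) + 31897 = 29601 + 1/(-22068 + sqrt(-7 + sqrt(67)))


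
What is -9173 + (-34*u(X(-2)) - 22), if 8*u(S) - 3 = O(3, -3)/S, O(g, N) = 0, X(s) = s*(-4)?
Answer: -36831/4 ≈ -9207.8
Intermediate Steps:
X(s) = -4*s
u(S) = 3/8 (u(S) = 3/8 + (0/S)/8 = 3/8 + (1/8)*0 = 3/8 + 0 = 3/8)
-9173 + (-34*u(X(-2)) - 22) = -9173 + (-34*3/8 - 22) = -9173 + (-51/4 - 22) = -9173 - 139/4 = -36831/4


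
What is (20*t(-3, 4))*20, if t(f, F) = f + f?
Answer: -2400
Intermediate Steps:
t(f, F) = 2*f
(20*t(-3, 4))*20 = (20*(2*(-3)))*20 = (20*(-6))*20 = -120*20 = -2400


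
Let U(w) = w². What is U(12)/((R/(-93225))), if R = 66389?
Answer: -13424400/66389 ≈ -202.21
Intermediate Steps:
U(12)/((R/(-93225))) = 12²/((66389/(-93225))) = 144/((66389*(-1/93225))) = 144/(-66389/93225) = 144*(-93225/66389) = -13424400/66389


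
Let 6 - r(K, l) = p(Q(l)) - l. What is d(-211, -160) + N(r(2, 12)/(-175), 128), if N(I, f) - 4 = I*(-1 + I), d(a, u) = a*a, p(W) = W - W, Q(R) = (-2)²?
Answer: 1363581599/30625 ≈ 44525.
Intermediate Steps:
Q(R) = 4
p(W) = 0
r(K, l) = 6 + l (r(K, l) = 6 - (0 - l) = 6 - (-1)*l = 6 + l)
d(a, u) = a²
N(I, f) = 4 + I*(-1 + I)
d(-211, -160) + N(r(2, 12)/(-175), 128) = (-211)² + (4 + ((6 + 12)/(-175))² - (6 + 12)/(-175)) = 44521 + (4 + (18*(-1/175))² - 18*(-1)/175) = 44521 + (4 + (-18/175)² - 1*(-18/175)) = 44521 + (4 + 324/30625 + 18/175) = 44521 + 125974/30625 = 1363581599/30625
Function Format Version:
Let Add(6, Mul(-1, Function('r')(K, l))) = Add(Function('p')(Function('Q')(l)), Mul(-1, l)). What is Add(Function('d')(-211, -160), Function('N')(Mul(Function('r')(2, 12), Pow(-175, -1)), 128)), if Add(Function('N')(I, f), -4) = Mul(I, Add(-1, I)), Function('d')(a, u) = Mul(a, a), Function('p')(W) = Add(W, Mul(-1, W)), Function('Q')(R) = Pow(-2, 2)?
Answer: Rational(1363581599, 30625) ≈ 44525.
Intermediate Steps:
Function('Q')(R) = 4
Function('p')(W) = 0
Function('r')(K, l) = Add(6, l) (Function('r')(K, l) = Add(6, Mul(-1, Add(0, Mul(-1, l)))) = Add(6, Mul(-1, Mul(-1, l))) = Add(6, l))
Function('d')(a, u) = Pow(a, 2)
Function('N')(I, f) = Add(4, Mul(I, Add(-1, I)))
Add(Function('d')(-211, -160), Function('N')(Mul(Function('r')(2, 12), Pow(-175, -1)), 128)) = Add(Pow(-211, 2), Add(4, Pow(Mul(Add(6, 12), Pow(-175, -1)), 2), Mul(-1, Mul(Add(6, 12), Pow(-175, -1))))) = Add(44521, Add(4, Pow(Mul(18, Rational(-1, 175)), 2), Mul(-1, Mul(18, Rational(-1, 175))))) = Add(44521, Add(4, Pow(Rational(-18, 175), 2), Mul(-1, Rational(-18, 175)))) = Add(44521, Add(4, Rational(324, 30625), Rational(18, 175))) = Add(44521, Rational(125974, 30625)) = Rational(1363581599, 30625)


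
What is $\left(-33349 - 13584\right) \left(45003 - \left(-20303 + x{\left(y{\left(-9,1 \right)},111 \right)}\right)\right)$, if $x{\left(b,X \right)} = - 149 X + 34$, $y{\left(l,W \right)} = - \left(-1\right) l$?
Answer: $-3839635663$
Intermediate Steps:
$y{\left(l,W \right)} = l$
$x{\left(b,X \right)} = 34 - 149 X$
$\left(-33349 - 13584\right) \left(45003 - \left(-20303 + x{\left(y{\left(-9,1 \right)},111 \right)}\right)\right) = \left(-33349 - 13584\right) \left(45003 + \left(20303 - \left(34 - 16539\right)\right)\right) = - 46933 \left(45003 + \left(20303 - \left(34 - 16539\right)\right)\right) = - 46933 \left(45003 + \left(20303 - -16505\right)\right) = - 46933 \left(45003 + \left(20303 + 16505\right)\right) = - 46933 \left(45003 + 36808\right) = \left(-46933\right) 81811 = -3839635663$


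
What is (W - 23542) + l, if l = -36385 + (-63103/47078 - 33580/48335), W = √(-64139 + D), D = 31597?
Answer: -27273885231651/455103026 + I*√32542 ≈ -59929.0 + 180.39*I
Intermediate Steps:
W = I*√32542 (W = √(-64139 + 31597) = √(-32542) = I*√32542 ≈ 180.39*I)
l = -16559849793559/455103026 (l = -36385 + (-63103*1/47078 - 33580*1/48335) = -36385 + (-63103/47078 - 6716/9667) = -36385 - 926192549/455103026 = -16559849793559/455103026 ≈ -36387.)
(W - 23542) + l = (I*√32542 - 23542) - 16559849793559/455103026 = (-23542 + I*√32542) - 16559849793559/455103026 = -27273885231651/455103026 + I*√32542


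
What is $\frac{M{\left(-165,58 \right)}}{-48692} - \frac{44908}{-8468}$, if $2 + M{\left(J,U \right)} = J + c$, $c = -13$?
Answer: $\frac{136761536}{25770241} \approx 5.307$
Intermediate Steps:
$M{\left(J,U \right)} = -15 + J$ ($M{\left(J,U \right)} = -2 + \left(J - 13\right) = -2 + \left(-13 + J\right) = -15 + J$)
$\frac{M{\left(-165,58 \right)}}{-48692} - \frac{44908}{-8468} = \frac{-15 - 165}{-48692} - \frac{44908}{-8468} = \left(-180\right) \left(- \frac{1}{48692}\right) - - \frac{11227}{2117} = \frac{45}{12173} + \frac{11227}{2117} = \frac{136761536}{25770241}$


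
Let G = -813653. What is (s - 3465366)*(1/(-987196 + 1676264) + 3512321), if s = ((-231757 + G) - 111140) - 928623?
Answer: -13433569940796630831/689068 ≈ -1.9495e+13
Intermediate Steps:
s = -2085173 (s = ((-231757 - 813653) - 111140) - 928623 = (-1045410 - 111140) - 928623 = -1156550 - 928623 = -2085173)
(s - 3465366)*(1/(-987196 + 1676264) + 3512321) = (-2085173 - 3465366)*(1/(-987196 + 1676264) + 3512321) = -5550539*(1/689068 + 3512321) = -5550539*2420228006829/689068 = -13433569940796630831/689068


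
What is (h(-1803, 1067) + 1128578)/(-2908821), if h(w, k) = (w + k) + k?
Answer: -376303/969607 ≈ -0.38810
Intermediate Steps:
h(w, k) = w + 2*k (h(w, k) = (k + w) + k = w + 2*k)
(h(-1803, 1067) + 1128578)/(-2908821) = ((-1803 + 2*1067) + 1128578)/(-2908821) = ((-1803 + 2134) + 1128578)*(-1/2908821) = (331 + 1128578)*(-1/2908821) = 1128909*(-1/2908821) = -376303/969607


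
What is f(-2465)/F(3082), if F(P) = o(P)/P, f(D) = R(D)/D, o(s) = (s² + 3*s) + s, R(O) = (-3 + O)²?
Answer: -3045512/3803495 ≈ -0.80071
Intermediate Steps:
o(s) = s² + 4*s
f(D) = (-3 + D)²/D
F(P) = 4 + P (F(P) = (P*(4 + P))/P = 4 + P)
f(-2465)/F(3082) = ((-3 - 2465)²/(-2465))/(4 + 3082) = -1/2465*(-2468)²/3086 = -1/2465*6091024*(1/3086) = -6091024/2465*1/3086 = -3045512/3803495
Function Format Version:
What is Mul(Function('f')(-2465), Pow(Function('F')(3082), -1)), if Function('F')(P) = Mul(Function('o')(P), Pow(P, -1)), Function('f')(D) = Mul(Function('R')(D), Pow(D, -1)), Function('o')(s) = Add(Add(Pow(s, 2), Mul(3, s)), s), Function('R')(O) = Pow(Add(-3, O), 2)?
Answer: Rational(-3045512, 3803495) ≈ -0.80071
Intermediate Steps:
Function('o')(s) = Add(Pow(s, 2), Mul(4, s))
Function('f')(D) = Mul(Pow(D, -1), Pow(Add(-3, D), 2)) (Function('f')(D) = Mul(Pow(Add(-3, D), 2), Pow(D, -1)) = Mul(Pow(D, -1), Pow(Add(-3, D), 2)))
Function('F')(P) = Add(4, P) (Function('F')(P) = Mul(Mul(P, Add(4, P)), Pow(P, -1)) = Add(4, P))
Mul(Function('f')(-2465), Pow(Function('F')(3082), -1)) = Mul(Mul(Pow(-2465, -1), Pow(Add(-3, -2465), 2)), Pow(Add(4, 3082), -1)) = Mul(Mul(Rational(-1, 2465), Pow(-2468, 2)), Pow(3086, -1)) = Mul(Mul(Rational(-1, 2465), 6091024), Rational(1, 3086)) = Mul(Rational(-6091024, 2465), Rational(1, 3086)) = Rational(-3045512, 3803495)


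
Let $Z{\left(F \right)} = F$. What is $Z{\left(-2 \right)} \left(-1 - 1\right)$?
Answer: $4$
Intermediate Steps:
$Z{\left(-2 \right)} \left(-1 - 1\right) = - 2 \left(-1 - 1\right) = \left(-2\right) \left(-2\right) = 4$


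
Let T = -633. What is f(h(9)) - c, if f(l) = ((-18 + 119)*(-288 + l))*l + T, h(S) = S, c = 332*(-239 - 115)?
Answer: -136716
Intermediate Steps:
c = -117528 (c = 332*(-354) = -117528)
f(l) = -633 + l*(-29088 + 101*l) (f(l) = ((-18 + 119)*(-288 + l))*l - 633 = (101*(-288 + l))*l - 633 = (-29088 + 101*l)*l - 633 = l*(-29088 + 101*l) - 633 = -633 + l*(-29088 + 101*l))
f(h(9)) - c = (-633 - 29088*9 + 101*9**2) - 1*(-117528) = (-633 - 261792 + 101*81) + 117528 = (-633 - 261792 + 8181) + 117528 = -254244 + 117528 = -136716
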